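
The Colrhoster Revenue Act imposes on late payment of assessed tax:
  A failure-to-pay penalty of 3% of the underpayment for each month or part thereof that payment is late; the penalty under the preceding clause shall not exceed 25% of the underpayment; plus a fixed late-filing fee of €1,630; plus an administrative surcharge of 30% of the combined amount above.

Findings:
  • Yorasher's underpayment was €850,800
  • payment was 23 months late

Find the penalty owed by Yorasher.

Penalty: €278,629

Accrued rate: 3% × 23 = 69%, capped at 25% → 25%
Failure-to-pay penalty: 25% of €850,800 = €212,700
Penalty before surcharge: €212,700 + €1,630 = €214,330
Administrative surcharge: 30% of €214,330 = €64,299
Total penalty: €214,330 + €64,299 = €278,629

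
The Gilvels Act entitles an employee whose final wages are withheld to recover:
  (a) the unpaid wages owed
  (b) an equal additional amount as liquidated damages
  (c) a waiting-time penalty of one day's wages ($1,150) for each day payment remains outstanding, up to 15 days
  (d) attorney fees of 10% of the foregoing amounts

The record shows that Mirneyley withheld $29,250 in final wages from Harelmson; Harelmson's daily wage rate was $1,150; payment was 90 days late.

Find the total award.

Liquidated damages (equal amount): $29,250
Penalty days: min(90, 15) = 15
Waiting-time penalty: 15 × $1,150 = $17,250
Subtotal: $29,250 + $29,250 + $17,250 = $75,750
Attorney fees: 10% of $75,750 = $7,575
Total award: $75,750 + $7,575 = $83,325

$83,325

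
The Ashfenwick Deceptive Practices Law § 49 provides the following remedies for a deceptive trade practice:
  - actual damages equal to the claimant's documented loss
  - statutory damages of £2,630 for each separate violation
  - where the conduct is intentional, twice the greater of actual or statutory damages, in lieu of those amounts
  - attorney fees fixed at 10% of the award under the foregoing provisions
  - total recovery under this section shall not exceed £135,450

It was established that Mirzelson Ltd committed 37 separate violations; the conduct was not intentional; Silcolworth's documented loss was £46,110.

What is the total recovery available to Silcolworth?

Statutory damages: 37 × £2,630 = £97,310
Conduct not intentional: the in-lieu enhancement does not apply.
Actual plus statutory damages: £46,110 + £97,310 = £143,420
Attorney fees: 10% of £143,420 = £14,342
Total before cap: £143,420 + £14,342 = £157,762
Cap at £135,450: £157,762 exceeds the cap → £135,450

£135,450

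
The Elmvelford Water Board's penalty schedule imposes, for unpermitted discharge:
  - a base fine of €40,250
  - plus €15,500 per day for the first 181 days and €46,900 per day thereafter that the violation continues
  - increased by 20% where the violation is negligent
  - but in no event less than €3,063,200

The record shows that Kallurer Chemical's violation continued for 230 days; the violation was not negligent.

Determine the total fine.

€5,143,850

First 181 days: 181 × €15,500 = €2,805,500
Remaining days: (230 − 181) × €46,900 = €2,298,100
Per-day component: €2,805,500 + €2,298,100 = €5,103,600
Base plus per-day: €40,250 + €5,103,600 = €5,143,850
The violation was not negligent: no 20% increase.
Minimum €3,063,200: €5,143,850 meets the minimum, no increase.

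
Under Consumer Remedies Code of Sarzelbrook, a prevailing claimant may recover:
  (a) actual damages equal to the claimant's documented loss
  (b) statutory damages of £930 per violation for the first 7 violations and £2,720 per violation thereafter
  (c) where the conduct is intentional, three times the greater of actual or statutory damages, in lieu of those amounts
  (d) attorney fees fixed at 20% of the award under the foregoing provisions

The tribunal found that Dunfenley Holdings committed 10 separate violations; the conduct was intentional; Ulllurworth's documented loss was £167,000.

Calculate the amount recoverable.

First 7 violations: 7 × £930 = £6,510
Remaining violations: (10 − 7) × £2,720 = £8,160
Statutory damages: £6,510 + £8,160 = £14,670
Greater of actual damages (£167,000) or statutory damages (£14,670): £167,000
Trebled: 3 × £167,000 = £501,000
Attorney fees: 20% of £501,000 = £100,200
Total recovery: £501,000 + £100,200 = £601,200

£601,200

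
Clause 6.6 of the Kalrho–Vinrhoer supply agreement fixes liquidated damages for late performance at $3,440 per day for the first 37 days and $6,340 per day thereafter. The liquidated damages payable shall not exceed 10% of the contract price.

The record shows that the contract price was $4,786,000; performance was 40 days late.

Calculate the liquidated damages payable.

$146,300

First 37 days: 37 × $3,440 = $127,280
Remaining days: (40 − 37) × $6,340 = $19,020
Accrued per-day damages: $127,280 + $19,020 = $146,300
Cap: 10% of $4,786,000 = $478,600
Cap at $478,600: $146,300 is within the cap, no reduction.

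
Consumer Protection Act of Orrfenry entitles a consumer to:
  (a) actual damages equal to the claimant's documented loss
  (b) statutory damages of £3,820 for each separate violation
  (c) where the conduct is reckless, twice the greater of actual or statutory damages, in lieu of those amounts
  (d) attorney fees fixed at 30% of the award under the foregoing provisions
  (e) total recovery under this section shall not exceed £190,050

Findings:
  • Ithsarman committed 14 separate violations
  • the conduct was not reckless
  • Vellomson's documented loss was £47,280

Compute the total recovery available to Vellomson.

Statutory damages: 14 × £3,820 = £53,480
Conduct not reckless: the in-lieu enhancement does not apply.
Actual plus statutory damages: £47,280 + £53,480 = £100,760
Attorney fees: 30% of £100,760 = £30,228
Total before cap: £100,760 + £30,228 = £130,988
Cap at £190,050: £130,988 is within the cap, no reduction.

Total recovery: £130,988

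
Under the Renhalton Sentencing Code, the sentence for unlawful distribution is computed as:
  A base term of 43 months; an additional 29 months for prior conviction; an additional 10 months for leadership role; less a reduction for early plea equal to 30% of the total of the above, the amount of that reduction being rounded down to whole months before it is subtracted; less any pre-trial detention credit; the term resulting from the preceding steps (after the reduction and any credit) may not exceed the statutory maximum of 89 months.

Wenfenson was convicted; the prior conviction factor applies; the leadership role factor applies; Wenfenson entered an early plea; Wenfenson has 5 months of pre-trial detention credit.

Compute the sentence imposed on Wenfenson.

Prior conviction enhancement: +29 months
Leadership role enhancement: +10 months
Adjusted term: 43 months + 29 months + 10 months = 82 months
Early plea reduction: 30% of 82 months = 24 months (rounded down)
After reduction: 82 − 24 = 58 months
Less pre-trial detention credit: 58 months − 5 months = 53 months
Cap at 89 months: 53 months is within the cap, no reduction.

53 months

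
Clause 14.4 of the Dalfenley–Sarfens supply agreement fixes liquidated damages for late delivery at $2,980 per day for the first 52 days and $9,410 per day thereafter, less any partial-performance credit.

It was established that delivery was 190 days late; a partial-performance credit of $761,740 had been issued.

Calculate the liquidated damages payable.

First 52 days: 52 × $2,980 = $154,960
Remaining days: (190 − 52) × $9,410 = $1,298,580
Accrued per-day damages: $154,960 + $1,298,580 = $1,453,540
Less partial-performance credit: $1,453,540 − $761,740 = $691,800

$691,800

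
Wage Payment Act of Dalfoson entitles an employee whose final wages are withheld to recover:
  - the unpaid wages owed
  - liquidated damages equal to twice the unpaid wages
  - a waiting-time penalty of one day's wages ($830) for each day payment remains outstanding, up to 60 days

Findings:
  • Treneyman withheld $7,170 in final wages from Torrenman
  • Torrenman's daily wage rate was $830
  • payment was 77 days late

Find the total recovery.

$71,310

Doubled: 2 × $7,170 = $14,340
Penalty days: min(77, 60) = 60
Waiting-time penalty: 60 × $830 = $49,800
Total award: $7,170 + $14,340 + $49,800 = $71,310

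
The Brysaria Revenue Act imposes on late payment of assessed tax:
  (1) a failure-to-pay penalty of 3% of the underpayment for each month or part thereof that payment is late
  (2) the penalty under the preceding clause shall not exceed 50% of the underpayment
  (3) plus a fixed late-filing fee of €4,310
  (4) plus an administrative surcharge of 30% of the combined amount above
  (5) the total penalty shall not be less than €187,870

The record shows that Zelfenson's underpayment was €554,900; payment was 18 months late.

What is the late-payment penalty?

Accrued rate: 3% × 18 = 54%, capped at 50% → 50%
Failure-to-pay penalty: 50% of €554,900 = €277,450
Penalty before surcharge: €277,450 + €4,310 = €281,760
Administrative surcharge: 30% of €281,760 = €84,528
Total penalty: €281,760 + €84,528 = €366,288
Minimum €187,870: €366,288 meets the minimum, no increase.

Penalty: €366,288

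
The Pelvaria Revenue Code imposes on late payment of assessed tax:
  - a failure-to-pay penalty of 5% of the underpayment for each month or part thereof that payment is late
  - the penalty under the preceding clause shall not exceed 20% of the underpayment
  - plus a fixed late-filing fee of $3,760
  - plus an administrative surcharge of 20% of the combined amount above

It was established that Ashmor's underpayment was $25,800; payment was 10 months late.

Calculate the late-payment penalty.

Accrued rate: 5% × 10 = 50%, capped at 20% → 20%
Failure-to-pay penalty: 20% of $25,800 = $5,160
Penalty before surcharge: $5,160 + $3,760 = $8,920
Administrative surcharge: 20% of $8,920 = $1,784
Total penalty: $8,920 + $1,784 = $10,704

$10,704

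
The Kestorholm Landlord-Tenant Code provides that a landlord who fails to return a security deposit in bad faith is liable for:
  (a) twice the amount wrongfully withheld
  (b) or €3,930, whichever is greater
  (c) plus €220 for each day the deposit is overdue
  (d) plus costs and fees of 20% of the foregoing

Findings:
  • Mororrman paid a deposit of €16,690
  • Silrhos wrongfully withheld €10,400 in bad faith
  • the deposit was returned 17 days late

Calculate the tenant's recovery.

Recovery: €29,448

Doubled: 2 × €10,400 = €20,800
Minimum €3,930: €20,800 meets the minimum, no increase.
Late-return penalty: 17 × €220 = €3,740
Damages plus late penalty: €20,800 + €3,740 = €24,540
Costs and fees: 20% of €24,540 = €4,908
Total recovery: €24,540 + €4,908 = €29,448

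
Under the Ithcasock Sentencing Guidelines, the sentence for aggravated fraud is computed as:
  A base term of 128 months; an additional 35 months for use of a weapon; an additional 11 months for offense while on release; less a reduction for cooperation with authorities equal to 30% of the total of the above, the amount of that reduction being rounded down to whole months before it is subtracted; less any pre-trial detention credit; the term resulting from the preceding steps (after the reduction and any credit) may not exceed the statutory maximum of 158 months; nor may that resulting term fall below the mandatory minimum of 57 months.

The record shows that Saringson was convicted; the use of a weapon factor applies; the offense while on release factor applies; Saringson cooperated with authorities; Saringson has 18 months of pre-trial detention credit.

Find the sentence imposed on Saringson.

104 months

Use of a weapon enhancement: +35 months
Offense while on release enhancement: +11 months
Adjusted term: 128 months + 35 months + 11 months = 174 months
Cooperation with authorities reduction: 30% of 174 months = 52 months (rounded down)
After reduction: 174 − 52 = 122 months
Less pre-trial detention credit: 122 months − 18 months = 104 months
Cap at 158 months: 104 months is within the cap, no reduction.
Minimum 57 months: 104 months meets the minimum, no increase.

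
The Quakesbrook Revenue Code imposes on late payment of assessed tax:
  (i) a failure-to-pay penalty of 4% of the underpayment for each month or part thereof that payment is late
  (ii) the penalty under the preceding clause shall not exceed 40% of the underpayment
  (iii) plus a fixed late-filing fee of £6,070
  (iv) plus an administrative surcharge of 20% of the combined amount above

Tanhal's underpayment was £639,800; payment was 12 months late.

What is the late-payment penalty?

Penalty: £314,388

Accrued rate: 4% × 12 = 48%, capped at 40% → 40%
Failure-to-pay penalty: 40% of £639,800 = £255,920
Penalty before surcharge: £255,920 + £6,070 = £261,990
Administrative surcharge: 20% of £261,990 = £52,398
Total penalty: £261,990 + £52,398 = £314,388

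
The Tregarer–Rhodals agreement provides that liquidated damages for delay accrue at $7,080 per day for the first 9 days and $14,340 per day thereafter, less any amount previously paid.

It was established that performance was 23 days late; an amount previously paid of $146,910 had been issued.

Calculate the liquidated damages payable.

First 9 days: 9 × $7,080 = $63,720
Remaining days: (23 − 9) × $14,340 = $200,760
Accrued per-day damages: $63,720 + $200,760 = $264,480
Less amount previously paid: $264,480 − $146,910 = $117,570

$117,570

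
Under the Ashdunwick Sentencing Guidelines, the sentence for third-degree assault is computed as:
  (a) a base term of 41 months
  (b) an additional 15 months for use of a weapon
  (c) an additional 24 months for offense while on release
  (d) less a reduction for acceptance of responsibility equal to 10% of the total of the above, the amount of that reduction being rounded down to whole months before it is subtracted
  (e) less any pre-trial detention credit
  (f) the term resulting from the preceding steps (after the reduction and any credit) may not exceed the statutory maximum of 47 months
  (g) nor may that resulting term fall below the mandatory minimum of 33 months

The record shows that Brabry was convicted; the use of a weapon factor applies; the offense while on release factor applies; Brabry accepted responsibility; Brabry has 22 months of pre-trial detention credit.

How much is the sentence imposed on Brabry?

47 months

Use of a weapon enhancement: +15 months
Offense while on release enhancement: +24 months
Adjusted term: 41 months + 15 months + 24 months = 80 months
Acceptance of responsibility reduction: 10% of 80 months = 8 months (rounded down)
After reduction: 80 − 8 = 72 months
Less pre-trial detention credit: 72 months − 22 months = 50 months
Cap at 47 months: 50 months exceeds the cap → 47 months
Minimum 33 months: 47 months meets the minimum, no increase.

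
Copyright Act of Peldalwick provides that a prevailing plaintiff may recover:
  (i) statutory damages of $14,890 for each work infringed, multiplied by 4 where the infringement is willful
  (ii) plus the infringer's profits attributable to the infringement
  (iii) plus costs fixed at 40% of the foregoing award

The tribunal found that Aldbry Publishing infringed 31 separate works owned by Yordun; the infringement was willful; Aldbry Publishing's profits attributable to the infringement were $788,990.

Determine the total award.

Statutory damages: 31 × $14,890 = $461,590
Multiplied by 4: 4 × $461,590 = $1,846,360
Combined award: $1,846,360 + $788,990 = $2,635,350
Costs: 40% of $2,635,350 = $1,054,140
Award plus costs: $2,635,350 + $1,054,140 = $3,689,490

$3,689,490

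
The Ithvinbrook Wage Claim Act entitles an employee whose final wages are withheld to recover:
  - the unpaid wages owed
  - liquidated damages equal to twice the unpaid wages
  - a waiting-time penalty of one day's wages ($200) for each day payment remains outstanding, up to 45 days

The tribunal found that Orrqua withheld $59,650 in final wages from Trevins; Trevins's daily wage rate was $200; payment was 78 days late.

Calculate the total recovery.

Doubled: 2 × $59,650 = $119,300
Penalty days: min(78, 45) = 45
Waiting-time penalty: 45 × $200 = $9,000
Total award: $59,650 + $119,300 + $9,000 = $187,950

$187,950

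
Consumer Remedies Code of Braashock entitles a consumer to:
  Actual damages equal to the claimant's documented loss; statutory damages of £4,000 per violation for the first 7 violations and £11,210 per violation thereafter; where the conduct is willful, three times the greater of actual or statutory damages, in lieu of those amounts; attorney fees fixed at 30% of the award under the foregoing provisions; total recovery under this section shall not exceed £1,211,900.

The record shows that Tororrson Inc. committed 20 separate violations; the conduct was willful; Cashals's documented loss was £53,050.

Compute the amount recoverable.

First 7 violations: 7 × £4,000 = £28,000
Remaining violations: (20 − 7) × £11,210 = £145,730
Statutory damages: £28,000 + £145,730 = £173,730
Greater of actual damages (£53,050) or statutory damages (£173,730): £173,730
Trebled: 3 × £173,730 = £521,190
Attorney fees: 30% of £521,190 = £156,357
Total before cap: £521,190 + £156,357 = £677,547
Cap at £1,211,900: £677,547 is within the cap, no reduction.

Total recovery: £677,547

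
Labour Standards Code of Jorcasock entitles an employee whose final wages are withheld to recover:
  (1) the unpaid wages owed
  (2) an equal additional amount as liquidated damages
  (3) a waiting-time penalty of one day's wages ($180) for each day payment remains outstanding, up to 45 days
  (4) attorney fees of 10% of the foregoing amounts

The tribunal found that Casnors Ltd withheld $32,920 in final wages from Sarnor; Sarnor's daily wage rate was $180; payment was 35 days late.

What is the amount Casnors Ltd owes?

$79,354

Liquidated damages (equal amount): $32,920
Penalty days: min(35, 45) = 35
Waiting-time penalty: 35 × $180 = $6,300
Subtotal: $32,920 + $32,920 + $6,300 = $72,140
Attorney fees: 10% of $72,140 = $7,214
Total award: $72,140 + $7,214 = $79,354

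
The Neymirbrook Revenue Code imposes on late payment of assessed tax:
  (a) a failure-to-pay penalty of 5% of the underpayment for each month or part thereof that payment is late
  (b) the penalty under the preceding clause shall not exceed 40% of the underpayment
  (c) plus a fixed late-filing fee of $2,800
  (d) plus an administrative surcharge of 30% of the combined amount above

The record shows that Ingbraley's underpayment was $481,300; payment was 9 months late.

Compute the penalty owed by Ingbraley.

Accrued rate: 5% × 9 = 45%, capped at 40% → 40%
Failure-to-pay penalty: 40% of $481,300 = $192,520
Penalty before surcharge: $192,520 + $2,800 = $195,320
Administrative surcharge: 30% of $195,320 = $58,596
Total penalty: $195,320 + $58,596 = $253,916

$253,916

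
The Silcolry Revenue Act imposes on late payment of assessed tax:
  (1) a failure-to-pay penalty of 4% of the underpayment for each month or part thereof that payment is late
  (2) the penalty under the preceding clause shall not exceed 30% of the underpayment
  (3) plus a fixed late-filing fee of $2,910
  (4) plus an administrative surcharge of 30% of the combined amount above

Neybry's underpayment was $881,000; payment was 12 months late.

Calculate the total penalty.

$347,373

Accrued rate: 4% × 12 = 48%, capped at 30% → 30%
Failure-to-pay penalty: 30% of $881,000 = $264,300
Penalty before surcharge: $264,300 + $2,910 = $267,210
Administrative surcharge: 30% of $267,210 = $80,163
Total penalty: $267,210 + $80,163 = $347,373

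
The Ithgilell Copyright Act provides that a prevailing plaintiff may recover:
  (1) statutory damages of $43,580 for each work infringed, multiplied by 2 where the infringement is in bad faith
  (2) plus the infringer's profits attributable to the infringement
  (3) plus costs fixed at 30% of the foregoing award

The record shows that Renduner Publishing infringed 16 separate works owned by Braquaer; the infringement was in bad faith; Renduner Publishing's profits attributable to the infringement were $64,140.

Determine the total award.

Statutory damages: 16 × $43,580 = $697,280
Doubled: 2 × $697,280 = $1,394,560
Combined award: $1,394,560 + $64,140 = $1,458,700
Costs: 30% of $1,458,700 = $437,610
Award plus costs: $1,458,700 + $437,610 = $1,896,310

Award: $1,896,310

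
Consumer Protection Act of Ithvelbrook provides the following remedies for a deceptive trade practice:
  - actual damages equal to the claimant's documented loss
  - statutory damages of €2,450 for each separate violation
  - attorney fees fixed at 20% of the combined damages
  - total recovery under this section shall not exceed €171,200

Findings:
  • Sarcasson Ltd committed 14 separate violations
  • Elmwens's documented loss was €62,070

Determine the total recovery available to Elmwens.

€115,644

Statutory damages: 14 × €2,450 = €34,300
Combined damages: €62,070 + €34,300 = €96,370
Attorney fees: 20% of €96,370 = €19,274
Total before cap: €96,370 + €19,274 = €115,644
Cap at €171,200: €115,644 is within the cap, no reduction.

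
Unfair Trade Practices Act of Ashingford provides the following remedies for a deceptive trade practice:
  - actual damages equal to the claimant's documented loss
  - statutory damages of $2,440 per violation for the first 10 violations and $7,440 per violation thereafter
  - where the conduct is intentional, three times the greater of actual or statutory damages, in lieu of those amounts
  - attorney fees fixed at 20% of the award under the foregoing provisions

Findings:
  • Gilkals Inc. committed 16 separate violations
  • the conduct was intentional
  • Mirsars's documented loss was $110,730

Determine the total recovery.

First 10 violations: 10 × $2,440 = $24,400
Remaining violations: (16 − 10) × $7,440 = $44,640
Statutory damages: $24,400 + $44,640 = $69,040
Greater of actual damages ($110,730) or statutory damages ($69,040): $110,730
Trebled: 3 × $110,730 = $332,190
Attorney fees: 20% of $332,190 = $66,438
Total recovery: $332,190 + $66,438 = $398,628

$398,628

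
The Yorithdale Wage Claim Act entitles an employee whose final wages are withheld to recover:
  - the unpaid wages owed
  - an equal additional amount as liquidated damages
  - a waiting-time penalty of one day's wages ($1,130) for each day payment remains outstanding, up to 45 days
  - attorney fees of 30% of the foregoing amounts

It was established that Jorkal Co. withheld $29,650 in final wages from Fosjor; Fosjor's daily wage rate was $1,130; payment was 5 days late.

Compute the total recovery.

Liquidated damages (equal amount): $29,650
Penalty days: min(5, 45) = 5
Waiting-time penalty: 5 × $1,130 = $5,650
Subtotal: $29,650 + $29,650 + $5,650 = $64,950
Attorney fees: 30% of $64,950 = $19,485
Total award: $64,950 + $19,485 = $84,435

$84,435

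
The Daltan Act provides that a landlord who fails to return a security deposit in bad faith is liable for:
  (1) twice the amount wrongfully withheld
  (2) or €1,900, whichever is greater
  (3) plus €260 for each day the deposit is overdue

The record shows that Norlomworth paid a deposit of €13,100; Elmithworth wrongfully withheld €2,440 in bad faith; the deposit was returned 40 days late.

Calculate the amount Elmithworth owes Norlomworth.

Recovery: €15,280

Doubled: 2 × €2,440 = €4,880
Minimum €1,900: €4,880 meets the minimum, no increase.
Late-return penalty: 40 × €260 = €10,400
Damages plus late penalty: €4,880 + €10,400 = €15,280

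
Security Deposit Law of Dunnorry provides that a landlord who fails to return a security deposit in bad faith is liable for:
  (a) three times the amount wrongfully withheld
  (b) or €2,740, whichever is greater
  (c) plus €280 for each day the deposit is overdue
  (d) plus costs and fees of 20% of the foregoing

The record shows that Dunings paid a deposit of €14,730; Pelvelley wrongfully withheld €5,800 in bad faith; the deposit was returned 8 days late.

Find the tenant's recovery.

€23,568

Trebled: 3 × €5,800 = €17,400
Minimum €2,740: €17,400 meets the minimum, no increase.
Late-return penalty: 8 × €280 = €2,240
Damages plus late penalty: €17,400 + €2,240 = €19,640
Costs and fees: 20% of €19,640 = €3,928
Total recovery: €19,640 + €3,928 = €23,568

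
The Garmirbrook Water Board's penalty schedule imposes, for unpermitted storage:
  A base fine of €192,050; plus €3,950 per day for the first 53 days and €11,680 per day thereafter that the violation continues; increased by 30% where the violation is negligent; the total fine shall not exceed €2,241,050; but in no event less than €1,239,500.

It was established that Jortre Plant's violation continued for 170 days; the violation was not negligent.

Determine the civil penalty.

First 53 days: 53 × €3,950 = €209,350
Remaining days: (170 − 53) × €11,680 = €1,366,560
Per-day component: €209,350 + €1,366,560 = €1,575,910
Base plus per-day: €192,050 + €1,575,910 = €1,767,960
The violation was not negligent: no 30% increase.
Cap at €2,241,050: €1,767,960 is within the cap, no reduction.
Minimum €1,239,500: €1,767,960 meets the minimum, no increase.

€1,767,960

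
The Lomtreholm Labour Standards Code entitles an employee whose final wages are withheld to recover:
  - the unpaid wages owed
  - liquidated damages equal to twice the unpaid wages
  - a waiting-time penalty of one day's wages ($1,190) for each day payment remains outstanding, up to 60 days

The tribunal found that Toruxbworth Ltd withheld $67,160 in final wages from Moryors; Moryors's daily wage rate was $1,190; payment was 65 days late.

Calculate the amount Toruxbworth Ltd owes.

$272,880

Doubled: 2 × $67,160 = $134,320
Penalty days: min(65, 60) = 60
Waiting-time penalty: 60 × $1,190 = $71,400
Total award: $67,160 + $134,320 + $71,400 = $272,880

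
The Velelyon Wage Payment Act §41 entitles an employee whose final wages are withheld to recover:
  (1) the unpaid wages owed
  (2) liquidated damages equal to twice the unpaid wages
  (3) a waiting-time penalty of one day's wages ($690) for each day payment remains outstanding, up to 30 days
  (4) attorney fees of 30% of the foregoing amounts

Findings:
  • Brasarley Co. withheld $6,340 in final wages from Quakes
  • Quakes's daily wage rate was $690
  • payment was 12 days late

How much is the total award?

$35,490

Doubled: 2 × $6,340 = $12,680
Penalty days: min(12, 30) = 12
Waiting-time penalty: 12 × $690 = $8,280
Subtotal: $6,340 + $12,680 + $8,280 = $27,300
Attorney fees: 30% of $27,300 = $8,190
Total award: $27,300 + $8,190 = $35,490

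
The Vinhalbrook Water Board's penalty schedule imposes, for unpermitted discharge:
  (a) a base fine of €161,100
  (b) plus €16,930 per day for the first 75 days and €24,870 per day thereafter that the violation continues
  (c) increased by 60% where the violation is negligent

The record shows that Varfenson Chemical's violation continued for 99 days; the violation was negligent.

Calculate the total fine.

€3,244,368

First 75 days: 75 × €16,930 = €1,269,750
Remaining days: (99 − 75) × €24,870 = €596,880
Per-day component: €1,269,750 + €596,880 = €1,866,630
Base plus per-day: €161,100 + €1,866,630 = €2,027,730
Enhancement: 60% of €2,027,730 = €1,216,638
Enhanced fine: €2,027,730 + €1,216,638 = €3,244,368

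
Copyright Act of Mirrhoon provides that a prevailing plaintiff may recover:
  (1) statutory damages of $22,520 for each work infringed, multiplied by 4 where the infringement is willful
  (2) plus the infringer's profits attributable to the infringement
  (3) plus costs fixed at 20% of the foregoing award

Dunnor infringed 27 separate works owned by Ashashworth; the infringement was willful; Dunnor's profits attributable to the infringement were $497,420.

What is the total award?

Statutory damages: 27 × $22,520 = $608,040
Multiplied by 4: 4 × $608,040 = $2,432,160
Combined award: $2,432,160 + $497,420 = $2,929,580
Costs: 20% of $2,929,580 = $585,916
Award plus costs: $2,929,580 + $585,916 = $3,515,496

$3,515,496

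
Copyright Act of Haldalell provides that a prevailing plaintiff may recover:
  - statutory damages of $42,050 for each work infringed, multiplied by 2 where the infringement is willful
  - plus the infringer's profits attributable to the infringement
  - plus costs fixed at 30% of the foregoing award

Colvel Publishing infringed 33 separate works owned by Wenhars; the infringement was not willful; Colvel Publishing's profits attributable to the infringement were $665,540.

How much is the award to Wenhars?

Award: $2,669,147

Statutory damages: 33 × $42,050 = $1,387,650
Infringement not willful: no ×2 enhancement.
Combined award: $1,387,650 + $665,540 = $2,053,190
Costs: 30% of $2,053,190 = $615,957
Award plus costs: $2,053,190 + $615,957 = $2,669,147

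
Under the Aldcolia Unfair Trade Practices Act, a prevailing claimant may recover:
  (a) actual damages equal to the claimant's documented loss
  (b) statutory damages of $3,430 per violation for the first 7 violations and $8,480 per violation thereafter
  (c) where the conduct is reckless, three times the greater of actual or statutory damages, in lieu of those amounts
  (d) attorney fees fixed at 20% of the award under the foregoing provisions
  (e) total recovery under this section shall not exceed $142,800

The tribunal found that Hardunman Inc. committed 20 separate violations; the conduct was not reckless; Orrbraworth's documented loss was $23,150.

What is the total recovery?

$142,800

First 7 violations: 7 × $3,430 = $24,010
Remaining violations: (20 − 7) × $8,480 = $110,240
Statutory damages: $24,010 + $110,240 = $134,250
Conduct not reckless: the in-lieu enhancement does not apply.
Actual plus statutory damages: $23,150 + $134,250 = $157,400
Attorney fees: 20% of $157,400 = $31,480
Total before cap: $157,400 + $31,480 = $188,880
Cap at $142,800: $188,880 exceeds the cap → $142,800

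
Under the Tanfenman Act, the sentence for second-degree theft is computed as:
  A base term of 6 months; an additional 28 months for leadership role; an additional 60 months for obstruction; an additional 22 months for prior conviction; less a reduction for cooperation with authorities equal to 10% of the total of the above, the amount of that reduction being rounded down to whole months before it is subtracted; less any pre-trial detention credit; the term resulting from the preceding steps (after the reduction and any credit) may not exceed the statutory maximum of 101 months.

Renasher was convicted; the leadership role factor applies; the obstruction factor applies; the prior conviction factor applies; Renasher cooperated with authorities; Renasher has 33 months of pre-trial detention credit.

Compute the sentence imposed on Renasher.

Leadership role enhancement: +28 months
Obstruction enhancement: +60 months
Prior conviction enhancement: +22 months
Adjusted term: 6 months + 28 months + 60 months + 22 months = 116 months
Cooperation with authorities reduction: 10% of 116 months = 11 months (rounded down)
After reduction: 116 − 11 = 105 months
Less pre-trial detention credit: 105 months − 33 months = 72 months
Cap at 101 months: 72 months is within the cap, no reduction.

72 months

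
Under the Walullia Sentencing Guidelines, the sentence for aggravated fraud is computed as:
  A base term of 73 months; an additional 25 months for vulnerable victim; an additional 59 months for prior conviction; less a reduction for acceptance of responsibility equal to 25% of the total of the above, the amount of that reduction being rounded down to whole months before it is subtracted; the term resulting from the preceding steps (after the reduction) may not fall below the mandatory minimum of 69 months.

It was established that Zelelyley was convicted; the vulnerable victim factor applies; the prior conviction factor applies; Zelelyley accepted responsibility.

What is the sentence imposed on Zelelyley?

118 months

Vulnerable victim enhancement: +25 months
Prior conviction enhancement: +59 months
Adjusted term: 73 months + 25 months + 59 months = 157 months
Acceptance of responsibility reduction: 25% of 157 months = 39 months (rounded down)
After reduction: 157 − 39 = 118 months
Minimum 69 months: 118 months meets the minimum, no increase.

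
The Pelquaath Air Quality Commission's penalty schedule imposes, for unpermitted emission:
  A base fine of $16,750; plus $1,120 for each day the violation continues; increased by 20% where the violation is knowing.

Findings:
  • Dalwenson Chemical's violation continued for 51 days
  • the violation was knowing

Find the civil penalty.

Per-day component: 51 × $1,120 = $57,120
Base plus per-day: $16,750 + $57,120 = $73,870
Enhancement: 20% of $73,870 = $14,774
Enhanced fine: $73,870 + $14,774 = $88,644

$88,644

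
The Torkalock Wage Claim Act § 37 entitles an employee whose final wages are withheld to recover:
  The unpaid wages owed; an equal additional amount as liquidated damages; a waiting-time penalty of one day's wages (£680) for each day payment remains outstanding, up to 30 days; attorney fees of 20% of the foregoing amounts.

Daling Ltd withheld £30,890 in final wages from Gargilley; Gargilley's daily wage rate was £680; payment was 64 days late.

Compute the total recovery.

Liquidated damages (equal amount): £30,890
Penalty days: min(64, 30) = 30
Waiting-time penalty: 30 × £680 = £20,400
Subtotal: £30,890 + £30,890 + £20,400 = £82,180
Attorney fees: 20% of £82,180 = £16,436
Total award: £82,180 + £16,436 = £98,616

£98,616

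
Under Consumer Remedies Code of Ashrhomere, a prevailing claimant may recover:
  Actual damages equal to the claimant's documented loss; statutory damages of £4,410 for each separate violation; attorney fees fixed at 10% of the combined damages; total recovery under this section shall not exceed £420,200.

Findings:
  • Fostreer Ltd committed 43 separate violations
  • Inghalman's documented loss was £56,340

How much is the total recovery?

Statutory damages: 43 × £4,410 = £189,630
Combined damages: £56,340 + £189,630 = £245,970
Attorney fees: 10% of £245,970 = £24,597
Total before cap: £245,970 + £24,597 = £270,567
Cap at £420,200: £270,567 is within the cap, no reduction.

£270,567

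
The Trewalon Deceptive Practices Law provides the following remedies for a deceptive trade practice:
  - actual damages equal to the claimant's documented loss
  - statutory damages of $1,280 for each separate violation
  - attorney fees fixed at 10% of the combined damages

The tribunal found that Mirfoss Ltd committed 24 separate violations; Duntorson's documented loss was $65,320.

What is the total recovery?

Statutory damages: 24 × $1,280 = $30,720
Combined damages: $65,320 + $30,720 = $96,040
Attorney fees: 10% of $96,040 = $9,604
Total recovery: $96,040 + $9,604 = $105,644

Total recovery: $105,644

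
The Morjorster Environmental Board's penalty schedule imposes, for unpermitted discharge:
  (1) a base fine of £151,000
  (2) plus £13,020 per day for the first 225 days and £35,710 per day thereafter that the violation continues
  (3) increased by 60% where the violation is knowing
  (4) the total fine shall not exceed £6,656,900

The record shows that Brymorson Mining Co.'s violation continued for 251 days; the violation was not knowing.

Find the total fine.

Civil penalty: £4,008,960

First 225 days: 225 × £13,020 = £2,929,500
Remaining days: (251 − 225) × £35,710 = £928,460
Per-day component: £2,929,500 + £928,460 = £3,857,960
Base plus per-day: £151,000 + £3,857,960 = £4,008,960
The violation was not knowing: no 60% increase.
Cap at £6,656,900: £4,008,960 is within the cap, no reduction.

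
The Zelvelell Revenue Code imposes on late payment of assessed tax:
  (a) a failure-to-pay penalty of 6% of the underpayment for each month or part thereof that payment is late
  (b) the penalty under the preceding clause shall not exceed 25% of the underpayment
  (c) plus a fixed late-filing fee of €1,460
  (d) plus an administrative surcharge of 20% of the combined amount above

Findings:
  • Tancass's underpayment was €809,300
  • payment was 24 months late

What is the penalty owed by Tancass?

€244,542

Accrued rate: 6% × 24 = 144%, capped at 25% → 25%
Failure-to-pay penalty: 25% of €809,300 = €202,325
Penalty before surcharge: €202,325 + €1,460 = €203,785
Administrative surcharge: 20% of €203,785 = €40,757
Total penalty: €203,785 + €40,757 = €244,542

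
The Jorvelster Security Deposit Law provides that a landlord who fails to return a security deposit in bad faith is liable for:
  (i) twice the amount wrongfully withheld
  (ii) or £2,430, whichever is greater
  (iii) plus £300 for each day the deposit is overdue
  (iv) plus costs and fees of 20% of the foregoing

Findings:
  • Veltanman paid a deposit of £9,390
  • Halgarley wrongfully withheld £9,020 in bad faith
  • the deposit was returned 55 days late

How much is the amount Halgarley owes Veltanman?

Doubled: 2 × £9,020 = £18,040
Minimum £2,430: £18,040 meets the minimum, no increase.
Late-return penalty: 55 × £300 = £16,500
Damages plus late penalty: £18,040 + £16,500 = £34,540
Costs and fees: 20% of £34,540 = £6,908
Total recovery: £34,540 + £6,908 = £41,448

£41,448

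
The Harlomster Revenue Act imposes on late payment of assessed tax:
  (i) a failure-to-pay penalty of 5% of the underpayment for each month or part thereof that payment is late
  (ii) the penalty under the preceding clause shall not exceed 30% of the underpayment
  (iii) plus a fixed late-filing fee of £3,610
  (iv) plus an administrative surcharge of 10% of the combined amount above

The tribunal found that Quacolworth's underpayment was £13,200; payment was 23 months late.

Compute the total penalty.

Accrued rate: 5% × 23 = 115%, capped at 30% → 30%
Failure-to-pay penalty: 30% of £13,200 = £3,960
Penalty before surcharge: £3,960 + £3,610 = £7,570
Administrative surcharge: 10% of £7,570 = £757
Total penalty: £7,570 + £757 = £8,327

Penalty: £8,327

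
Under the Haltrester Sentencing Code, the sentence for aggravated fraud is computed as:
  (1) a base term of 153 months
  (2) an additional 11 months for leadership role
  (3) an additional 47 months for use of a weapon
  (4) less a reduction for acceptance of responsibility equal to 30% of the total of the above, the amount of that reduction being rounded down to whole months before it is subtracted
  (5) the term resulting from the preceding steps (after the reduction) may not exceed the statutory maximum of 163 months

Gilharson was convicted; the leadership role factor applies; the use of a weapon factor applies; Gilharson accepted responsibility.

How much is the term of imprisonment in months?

Leadership role enhancement: +11 months
Use of a weapon enhancement: +47 months
Adjusted term: 153 months + 11 months + 47 months = 211 months
Acceptance of responsibility reduction: 30% of 211 months = 63 months (rounded down)
After reduction: 211 − 63 = 148 months
Cap at 163 months: 148 months is within the cap, no reduction.

148 months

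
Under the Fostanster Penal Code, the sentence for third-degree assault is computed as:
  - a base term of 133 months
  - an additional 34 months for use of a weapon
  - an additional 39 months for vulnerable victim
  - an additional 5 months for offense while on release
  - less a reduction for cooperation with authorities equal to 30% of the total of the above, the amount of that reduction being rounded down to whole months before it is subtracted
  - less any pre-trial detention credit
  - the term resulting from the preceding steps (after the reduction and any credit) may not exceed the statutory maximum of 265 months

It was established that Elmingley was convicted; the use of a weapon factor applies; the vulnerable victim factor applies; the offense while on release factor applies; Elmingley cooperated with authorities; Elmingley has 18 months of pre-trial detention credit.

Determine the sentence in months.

130 months

Use of a weapon enhancement: +34 months
Vulnerable victim enhancement: +39 months
Offense while on release enhancement: +5 months
Adjusted term: 133 months + 34 months + 39 months + 5 months = 211 months
Cooperation with authorities reduction: 30% of 211 months = 63 months (rounded down)
After reduction: 211 − 63 = 148 months
Less pre-trial detention credit: 148 months − 18 months = 130 months
Cap at 265 months: 130 months is within the cap, no reduction.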